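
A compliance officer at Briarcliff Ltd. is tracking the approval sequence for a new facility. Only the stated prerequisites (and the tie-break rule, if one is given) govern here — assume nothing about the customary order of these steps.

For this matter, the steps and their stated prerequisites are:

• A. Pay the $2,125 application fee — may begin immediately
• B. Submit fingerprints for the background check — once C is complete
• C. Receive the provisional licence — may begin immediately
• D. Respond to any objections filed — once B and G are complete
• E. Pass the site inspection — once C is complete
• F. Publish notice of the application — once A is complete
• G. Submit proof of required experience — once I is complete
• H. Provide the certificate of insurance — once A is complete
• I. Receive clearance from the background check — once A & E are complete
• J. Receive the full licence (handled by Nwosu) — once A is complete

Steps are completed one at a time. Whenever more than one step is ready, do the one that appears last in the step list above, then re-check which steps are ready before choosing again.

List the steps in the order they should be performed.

C E B A J I H G F D

Nothing is required for C and A. C is listed later → C first.
Now E, B and A have their prerequisites met. E is listed later, so E next.
Now B and A have their prerequisites met. B is listed later, so B next.
That leaves A as the only ready step → A.
J, I, H and F are all available; J is listed later → J.
I, H and F are all available; I is listed later → I.
H, G and F are all available; H is listed later → H.
G and F are both available; G is listed later → G.
D now also ready, so the ready set is {F, D}; F is listed later → F.
D needed G and B, now all done → D.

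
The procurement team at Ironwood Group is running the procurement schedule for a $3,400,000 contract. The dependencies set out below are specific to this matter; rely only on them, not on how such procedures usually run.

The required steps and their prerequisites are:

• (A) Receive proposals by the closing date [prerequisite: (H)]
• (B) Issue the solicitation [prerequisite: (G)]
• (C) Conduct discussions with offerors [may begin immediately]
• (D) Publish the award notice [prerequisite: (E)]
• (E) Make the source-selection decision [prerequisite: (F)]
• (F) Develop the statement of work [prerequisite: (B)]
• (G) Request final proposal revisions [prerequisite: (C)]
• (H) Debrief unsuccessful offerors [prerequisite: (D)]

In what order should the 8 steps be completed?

(C), (G), (B), (F), (E), (D), (H), (A)

Only (C) has no prerequisites, so it is first.
(G) is the only step now ready → (G).
That leaves (B) as the only ready step → (B).
Next only (F) has its prerequisites met → (F).
(E) is the only step now ready → (E).
(D) needed (E), now all done → (D).
(H) is the only step now ready → (H).
(A) is the only step now ready → (A).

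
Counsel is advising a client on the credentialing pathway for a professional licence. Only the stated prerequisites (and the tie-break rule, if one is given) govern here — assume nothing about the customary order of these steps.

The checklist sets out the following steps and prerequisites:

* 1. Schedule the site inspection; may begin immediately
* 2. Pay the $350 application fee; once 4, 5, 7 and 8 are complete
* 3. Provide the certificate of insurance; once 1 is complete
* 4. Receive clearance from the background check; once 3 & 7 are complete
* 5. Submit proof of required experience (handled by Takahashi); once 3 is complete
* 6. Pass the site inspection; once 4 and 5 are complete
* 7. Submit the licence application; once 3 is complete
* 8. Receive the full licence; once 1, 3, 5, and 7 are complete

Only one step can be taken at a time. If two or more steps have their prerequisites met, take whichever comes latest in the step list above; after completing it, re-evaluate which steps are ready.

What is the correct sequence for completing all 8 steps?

Only 1 has no prerequisites, so it is first.
That leaves 3 as the only ready step → 3.
7 and 5 are both available; 7 is listed later → 7.
Ready: 5 and 4. 5 is listed later → 5.
Now 8 and 4 have their prerequisites met. 8 is listed later, so 8 next.
4 needed 7 and 3, now all done → 4.
Now 6 and 2 have their prerequisites met. 6 is listed later, so 6 next.
Next only 2 has its prerequisites met → 2.

1, 3, 7, 5, 8, 4, 6, 2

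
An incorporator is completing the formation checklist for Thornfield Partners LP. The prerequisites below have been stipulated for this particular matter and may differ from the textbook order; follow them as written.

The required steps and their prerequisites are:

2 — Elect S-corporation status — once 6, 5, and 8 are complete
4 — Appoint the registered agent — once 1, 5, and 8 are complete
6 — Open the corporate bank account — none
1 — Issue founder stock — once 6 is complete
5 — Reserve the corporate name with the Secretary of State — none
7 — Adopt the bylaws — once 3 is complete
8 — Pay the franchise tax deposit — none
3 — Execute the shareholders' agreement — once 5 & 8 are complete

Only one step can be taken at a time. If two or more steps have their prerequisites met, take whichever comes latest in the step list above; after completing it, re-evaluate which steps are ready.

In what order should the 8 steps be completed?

8, 5, 3, 7, 6, 1, 4, 2

8, 5 and 6 have no prerequisites; 8 is listed later, so 8 is first.
Ready: 5 and 6. 5 is listed later → 5.
Now 3 and 6 have their prerequisites met. 3 is listed later, so 3 next.
Now 7 and 6 have their prerequisites met. 7 is listed later, so 7 next.
That leaves 6 as the only ready step → 6.
Ready: 1 and 2. 1 is listed later → 1.
4 now also ready, so the ready set is {4, 2}; 4 is listed later → 4.
2 is the only step now ready → 2.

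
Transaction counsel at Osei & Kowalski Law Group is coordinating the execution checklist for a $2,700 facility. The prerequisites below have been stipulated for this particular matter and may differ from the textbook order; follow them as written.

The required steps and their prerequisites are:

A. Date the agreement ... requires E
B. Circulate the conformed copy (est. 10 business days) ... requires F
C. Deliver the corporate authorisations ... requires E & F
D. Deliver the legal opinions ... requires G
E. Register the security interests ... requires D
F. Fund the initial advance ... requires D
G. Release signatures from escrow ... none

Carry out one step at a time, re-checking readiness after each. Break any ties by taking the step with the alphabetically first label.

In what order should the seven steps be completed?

G has no prerequisites → G first.
Next only D has its prerequisites met → D.
Ready: E and F. E has the earlier label → E.
A now also ready, so the ready set is {A, F}; A has the earlier label → A.
That leaves F as the only ready step → F.
Ready: B and C. B has the earlier label → B.
C is the only step now ready → C.

G → D → E → A → F → B → C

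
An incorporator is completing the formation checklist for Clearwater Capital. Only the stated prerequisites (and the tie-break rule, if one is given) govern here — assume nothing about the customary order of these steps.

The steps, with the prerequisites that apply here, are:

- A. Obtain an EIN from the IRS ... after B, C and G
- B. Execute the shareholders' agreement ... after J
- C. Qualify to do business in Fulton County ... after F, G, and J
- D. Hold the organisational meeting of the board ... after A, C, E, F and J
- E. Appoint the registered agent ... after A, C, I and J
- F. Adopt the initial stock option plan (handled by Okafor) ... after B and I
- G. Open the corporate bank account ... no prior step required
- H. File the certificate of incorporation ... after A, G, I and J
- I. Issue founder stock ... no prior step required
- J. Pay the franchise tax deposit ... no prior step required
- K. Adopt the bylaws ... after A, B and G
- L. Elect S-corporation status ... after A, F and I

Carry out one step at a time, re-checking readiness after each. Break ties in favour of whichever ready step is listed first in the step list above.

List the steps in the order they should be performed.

Nothing is required for G, I and J. G is listed earlier → G first.
Ready: I and J. I is listed earlier → I.
Next only J has its prerequisites met → J.
B needed J, now all done → B.
F needed B and I, now all done → F.
Next only C has its prerequisites met → C.
A needed B, C and G, now all done → A.
E, H, K and L are all available; E is listed earlier → E.
Now D, H, K and L have their prerequisites met. D is listed earlier, so D next.
Now H, K and L have their prerequisites met. H is listed earlier, so H next.
K and L are both available; K is listed earlier → K.
L needed A, F and I, now all done → L.

G, I, J, B, F, C, A, E, D, H, K, L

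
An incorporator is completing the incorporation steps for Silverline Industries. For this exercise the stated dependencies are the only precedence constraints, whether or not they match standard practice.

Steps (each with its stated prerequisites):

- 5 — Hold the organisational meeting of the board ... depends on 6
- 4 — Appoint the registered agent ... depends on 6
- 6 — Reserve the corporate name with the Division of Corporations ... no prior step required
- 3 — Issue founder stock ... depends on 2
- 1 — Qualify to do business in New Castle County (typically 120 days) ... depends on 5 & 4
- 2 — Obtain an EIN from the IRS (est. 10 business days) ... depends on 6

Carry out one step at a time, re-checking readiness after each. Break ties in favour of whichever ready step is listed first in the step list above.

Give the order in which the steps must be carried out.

6 5 4 1 2 3

Only 6 has no prerequisites, so it is first.
Now 5, 4 and 2 have their prerequisites met. 5 is listed earlier, so 5 next.
Ready: 4 and 2. 4 is listed earlier → 4.
1 now also ready, so the ready set is {1, 2}; 1 is listed earlier → 1.
That leaves 2 as the only ready step → 2.
3 needed 2, now all done → 3.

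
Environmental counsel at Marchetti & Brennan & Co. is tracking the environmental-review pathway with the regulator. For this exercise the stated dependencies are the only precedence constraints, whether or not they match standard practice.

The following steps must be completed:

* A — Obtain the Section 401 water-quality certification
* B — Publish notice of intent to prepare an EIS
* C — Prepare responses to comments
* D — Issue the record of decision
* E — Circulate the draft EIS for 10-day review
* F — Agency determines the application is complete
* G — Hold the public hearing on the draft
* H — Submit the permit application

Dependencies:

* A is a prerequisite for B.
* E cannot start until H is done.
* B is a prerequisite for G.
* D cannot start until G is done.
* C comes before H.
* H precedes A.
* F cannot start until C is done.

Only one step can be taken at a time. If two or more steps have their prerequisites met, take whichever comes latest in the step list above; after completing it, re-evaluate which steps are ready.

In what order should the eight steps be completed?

C has no prerequisites → C first.
Ready: H and F. H is listed later → H.
E and A now also ready, so the ready set is {F, E, A}; F is listed later → F.
E and A are both available; E is listed later → E.
A is the only step now ready → A.
Next only B has its prerequisites met → B.
That leaves G as the only ready step → G.
That leaves D as the only ready step → D.

C H F E A B G D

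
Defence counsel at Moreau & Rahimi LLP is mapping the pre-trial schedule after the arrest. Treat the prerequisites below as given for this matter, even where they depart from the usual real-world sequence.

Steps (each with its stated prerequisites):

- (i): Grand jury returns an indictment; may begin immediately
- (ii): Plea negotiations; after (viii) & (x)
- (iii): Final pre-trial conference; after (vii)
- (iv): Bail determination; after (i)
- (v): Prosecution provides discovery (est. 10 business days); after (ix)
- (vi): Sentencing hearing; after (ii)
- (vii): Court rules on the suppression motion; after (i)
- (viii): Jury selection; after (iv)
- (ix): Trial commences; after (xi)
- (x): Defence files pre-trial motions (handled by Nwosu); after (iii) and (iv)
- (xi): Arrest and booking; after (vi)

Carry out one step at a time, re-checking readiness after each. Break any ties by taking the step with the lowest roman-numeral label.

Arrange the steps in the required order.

(i) (iv) (vii) (iii) (viii) (x) (ii) (vi) (xi) (ix) (v)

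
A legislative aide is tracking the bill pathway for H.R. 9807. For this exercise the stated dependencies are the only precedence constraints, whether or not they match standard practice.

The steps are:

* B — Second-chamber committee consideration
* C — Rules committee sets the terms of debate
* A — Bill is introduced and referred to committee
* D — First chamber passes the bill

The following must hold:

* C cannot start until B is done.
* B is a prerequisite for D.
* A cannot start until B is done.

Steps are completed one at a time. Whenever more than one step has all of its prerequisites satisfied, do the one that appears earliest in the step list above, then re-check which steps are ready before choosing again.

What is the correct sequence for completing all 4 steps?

B → C → A → D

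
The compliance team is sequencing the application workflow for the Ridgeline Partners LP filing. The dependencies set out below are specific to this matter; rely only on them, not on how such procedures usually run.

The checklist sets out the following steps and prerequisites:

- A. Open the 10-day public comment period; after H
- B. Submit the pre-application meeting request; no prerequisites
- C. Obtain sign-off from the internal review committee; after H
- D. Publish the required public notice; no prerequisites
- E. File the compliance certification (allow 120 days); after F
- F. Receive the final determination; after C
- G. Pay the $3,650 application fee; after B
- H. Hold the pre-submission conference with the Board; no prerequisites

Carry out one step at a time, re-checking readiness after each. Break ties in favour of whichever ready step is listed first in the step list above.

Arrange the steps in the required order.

B, D and H have no prerequisites; B is listed earlier, so B is first.
G now also ready, so the ready set is {D, G, H}; D is listed earlier → D.
Ready: G and H. G is listed earlier → G.
That leaves H as the only ready step → H.
Ready: A and C. A is listed earlier → A.
C needed H, now all done → C.
Next only F has its prerequisites met → F.
E needed F, now all done → E.

B D G H A C F E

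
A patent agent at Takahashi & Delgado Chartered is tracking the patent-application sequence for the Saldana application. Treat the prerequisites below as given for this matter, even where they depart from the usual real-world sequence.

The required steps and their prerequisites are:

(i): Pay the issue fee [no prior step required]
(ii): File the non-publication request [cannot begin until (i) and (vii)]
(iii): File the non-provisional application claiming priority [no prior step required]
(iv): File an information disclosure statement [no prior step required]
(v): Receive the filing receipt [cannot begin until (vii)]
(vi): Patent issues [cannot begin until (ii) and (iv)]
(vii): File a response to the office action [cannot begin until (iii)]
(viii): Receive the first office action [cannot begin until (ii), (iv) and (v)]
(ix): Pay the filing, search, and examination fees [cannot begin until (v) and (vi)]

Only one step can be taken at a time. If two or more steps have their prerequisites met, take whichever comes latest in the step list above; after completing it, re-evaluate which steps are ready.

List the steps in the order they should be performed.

(iv) → (iii) → (vii) → (v) → (i) → (ii) → (viii) → (vi) → (ix)

(iv), (iii) and (i) have no prerequisites; (iv) is listed later, so (iv) is first.
Ready: (iii) and (i). (iii) is listed later → (iii).
(vii) now also ready, so the ready set is {(vii), (i)}; (vii) is listed later → (vii).
Now (v) and (i) have their prerequisites met. (v) is listed later, so (v) next.
That leaves (i) as the only ready step → (i).
(ii) needed (vii) and (i), now all done → (ii).
(viii) and (vi) are both available; (viii) is listed later → (viii).
Next only (vi) has its prerequisites met → (vi).
(ix) needed (vi) and (v), now all done → (ix).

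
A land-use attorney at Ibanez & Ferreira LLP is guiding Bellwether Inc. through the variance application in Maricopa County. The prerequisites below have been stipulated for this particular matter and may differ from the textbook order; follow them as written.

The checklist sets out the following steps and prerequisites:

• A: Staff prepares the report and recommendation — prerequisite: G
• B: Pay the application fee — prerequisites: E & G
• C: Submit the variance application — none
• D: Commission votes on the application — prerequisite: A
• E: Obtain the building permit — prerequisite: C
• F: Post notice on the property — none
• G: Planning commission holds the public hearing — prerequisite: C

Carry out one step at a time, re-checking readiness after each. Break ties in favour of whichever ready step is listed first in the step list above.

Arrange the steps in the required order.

C → E → F → G → A → B → D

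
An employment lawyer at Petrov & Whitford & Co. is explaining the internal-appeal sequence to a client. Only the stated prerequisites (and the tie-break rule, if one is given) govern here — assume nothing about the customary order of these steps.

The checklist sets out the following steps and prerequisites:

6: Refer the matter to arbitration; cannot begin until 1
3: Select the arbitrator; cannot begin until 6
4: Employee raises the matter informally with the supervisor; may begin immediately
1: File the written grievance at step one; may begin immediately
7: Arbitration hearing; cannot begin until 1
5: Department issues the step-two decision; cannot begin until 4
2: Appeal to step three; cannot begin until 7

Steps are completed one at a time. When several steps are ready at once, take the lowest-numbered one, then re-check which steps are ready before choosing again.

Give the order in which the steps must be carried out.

1 4 5 6 3 7 2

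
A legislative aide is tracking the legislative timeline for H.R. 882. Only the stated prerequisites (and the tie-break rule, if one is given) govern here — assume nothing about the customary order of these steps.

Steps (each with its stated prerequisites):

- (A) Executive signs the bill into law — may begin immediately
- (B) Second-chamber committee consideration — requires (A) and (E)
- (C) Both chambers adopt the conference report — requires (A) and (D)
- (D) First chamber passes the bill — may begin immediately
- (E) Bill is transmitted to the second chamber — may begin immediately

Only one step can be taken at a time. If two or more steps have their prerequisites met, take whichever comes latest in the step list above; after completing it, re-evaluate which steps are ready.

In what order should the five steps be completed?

(E), (D) and (A) have no prerequisites; (E) is listed later, so (E) is first.
Now (D) and (A) have their prerequisites met. (D) is listed later, so (D) next.
Next only (A) has its prerequisites met → (A).
Now (C) and (B) have their prerequisites met. (C) is listed later, so (C) next.
Next only (B) has its prerequisites met → (B).

(E), (D), (A), (C), (B)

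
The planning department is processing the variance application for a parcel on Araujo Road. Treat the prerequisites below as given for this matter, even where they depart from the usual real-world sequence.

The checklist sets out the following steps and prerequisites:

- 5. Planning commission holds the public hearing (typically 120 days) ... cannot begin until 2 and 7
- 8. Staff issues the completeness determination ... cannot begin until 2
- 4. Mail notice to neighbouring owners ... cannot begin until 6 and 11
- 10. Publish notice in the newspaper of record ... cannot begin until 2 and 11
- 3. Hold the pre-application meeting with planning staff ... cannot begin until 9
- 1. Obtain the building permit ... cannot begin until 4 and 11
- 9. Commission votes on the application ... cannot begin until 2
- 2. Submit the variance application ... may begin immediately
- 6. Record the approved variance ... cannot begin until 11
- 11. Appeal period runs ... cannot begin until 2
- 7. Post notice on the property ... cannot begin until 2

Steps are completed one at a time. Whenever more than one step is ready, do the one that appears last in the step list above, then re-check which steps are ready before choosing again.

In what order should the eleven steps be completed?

2 7 11 6 9 3 10 4 1 8 5

2 is the only step with nothing outstanding, so it goes first.
Ready: 7, 11, 9 and 8. 7 is listed later → 7.
Now 11, 9, 8 and 5 have their prerequisites met. 11 is listed later, so 11 next.
6 and 10 now also ready, so the ready set is {6, 9, 10, 8, 5}; 6 is listed later → 6.
Now 9, 10, 4, 8 and 5 have their prerequisites met. 9 is listed later, so 9 next.
3, 10, 4, 8 and 5 are all available; 3 is listed later → 3.
Now 10, 4, 8 and 5 have their prerequisites met. 10 is listed later, so 10 next.
Ready: 4, 8 and 5. 4 is listed later → 4.
1, 8 and 5 are all available; 1 is listed later → 1.
8 and 5 are both available; 8 is listed later → 8.
Next only 5 has its prerequisites met → 5.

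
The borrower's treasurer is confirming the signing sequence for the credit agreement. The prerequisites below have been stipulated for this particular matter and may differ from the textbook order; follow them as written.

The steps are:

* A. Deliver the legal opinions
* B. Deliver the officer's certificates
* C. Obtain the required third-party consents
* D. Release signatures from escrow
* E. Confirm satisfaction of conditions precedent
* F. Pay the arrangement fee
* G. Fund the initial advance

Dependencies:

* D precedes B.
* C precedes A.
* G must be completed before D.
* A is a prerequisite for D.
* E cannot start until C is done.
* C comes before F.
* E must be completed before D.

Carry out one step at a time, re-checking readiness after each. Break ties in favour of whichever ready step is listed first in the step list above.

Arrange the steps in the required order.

C and G have no prerequisites; C is listed earlier, so C is first.
A, E and F now also ready, so the ready set is {A, E, F, G}; A is listed earlier → A.
Now E, F and G have their prerequisites met. E is listed earlier, so E next.
F and G are both available; F is listed earlier → F.
G is the only step now ready → G.
That leaves D as the only ready step → D.
Next only B has its prerequisites met → B.

C A E F G D B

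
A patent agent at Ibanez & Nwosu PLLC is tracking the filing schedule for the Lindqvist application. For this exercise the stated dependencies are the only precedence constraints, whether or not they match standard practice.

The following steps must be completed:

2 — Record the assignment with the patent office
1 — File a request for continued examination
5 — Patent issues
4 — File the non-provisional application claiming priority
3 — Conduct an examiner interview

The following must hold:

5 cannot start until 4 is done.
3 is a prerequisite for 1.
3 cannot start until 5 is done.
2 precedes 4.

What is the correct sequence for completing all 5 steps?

2, 4, 5, 3, 1

2 is the only step with nothing outstanding, so it goes first.
Next only 4 has its prerequisites met → 4.
5 needed 4, now all done → 5.
3 is the only step now ready → 3.
1 needed 3, now all done → 1.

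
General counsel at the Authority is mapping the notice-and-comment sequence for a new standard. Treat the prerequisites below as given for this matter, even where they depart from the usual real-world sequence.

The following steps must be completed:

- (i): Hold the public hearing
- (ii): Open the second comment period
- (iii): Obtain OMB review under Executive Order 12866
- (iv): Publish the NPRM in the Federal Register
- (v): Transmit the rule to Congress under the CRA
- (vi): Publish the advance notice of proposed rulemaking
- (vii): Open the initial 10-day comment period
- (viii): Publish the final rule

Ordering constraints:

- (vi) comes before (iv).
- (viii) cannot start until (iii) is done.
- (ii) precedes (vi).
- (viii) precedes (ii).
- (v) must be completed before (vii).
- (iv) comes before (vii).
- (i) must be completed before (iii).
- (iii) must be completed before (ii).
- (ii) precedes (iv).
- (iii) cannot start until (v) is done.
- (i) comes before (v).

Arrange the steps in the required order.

Only (i) has no prerequisites, so it is first.
(v) is the only step now ready → (v).
(iii) is the only step now ready → (iii).
(viii) needed (iii), now all done → (viii).
(ii) needed (iii) and (viii), now all done → (ii).
(vi) needed (ii), now all done → (vi).
(iv) needed (ii) and (vi), now all done → (iv).
Next only (vii) has its prerequisites met → (vii).

(i) (v) (iii) (viii) (ii) (vi) (iv) (vii)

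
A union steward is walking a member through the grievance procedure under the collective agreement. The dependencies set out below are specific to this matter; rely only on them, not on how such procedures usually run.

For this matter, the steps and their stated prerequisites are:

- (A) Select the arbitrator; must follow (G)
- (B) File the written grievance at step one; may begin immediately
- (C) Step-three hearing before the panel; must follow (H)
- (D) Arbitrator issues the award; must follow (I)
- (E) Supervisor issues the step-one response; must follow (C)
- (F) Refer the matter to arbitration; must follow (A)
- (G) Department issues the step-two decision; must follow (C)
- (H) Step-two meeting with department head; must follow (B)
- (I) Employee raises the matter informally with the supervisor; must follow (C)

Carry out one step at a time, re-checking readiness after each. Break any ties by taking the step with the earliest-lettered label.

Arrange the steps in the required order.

(B) has no prerequisites → (B) first.
(H) needed (B), now all done → (H).
That leaves (C) as the only ready step → (C).
Now (E), (G) and (I) have their prerequisites met. (E) has the earlier label, so (E) next.
Ready: (G) and (I). (G) has the earlier label → (G).
(A) now also ready, so the ready set is {(A), (I)}; (A) has the earlier label → (A).
(F) and (I) are both available; (F) has the earlier label → (F).
(I) needed (C), now all done → (I).
(D) needed (I), now all done → (D).

(B) (H) (C) (E) (G) (A) (F) (I) (D)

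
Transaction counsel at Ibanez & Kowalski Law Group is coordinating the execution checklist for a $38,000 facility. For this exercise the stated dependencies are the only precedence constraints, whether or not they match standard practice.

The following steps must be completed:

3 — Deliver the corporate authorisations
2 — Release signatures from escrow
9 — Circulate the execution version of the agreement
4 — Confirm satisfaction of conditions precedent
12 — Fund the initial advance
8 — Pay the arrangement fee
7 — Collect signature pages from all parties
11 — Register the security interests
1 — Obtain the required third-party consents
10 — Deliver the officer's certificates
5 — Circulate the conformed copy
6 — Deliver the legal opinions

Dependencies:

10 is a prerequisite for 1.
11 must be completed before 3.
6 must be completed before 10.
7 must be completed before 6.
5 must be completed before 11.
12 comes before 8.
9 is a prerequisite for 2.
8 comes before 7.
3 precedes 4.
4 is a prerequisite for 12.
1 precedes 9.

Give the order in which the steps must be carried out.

5 11 3 4 12 8 7 6 10 1 9 2

Only 5 has no prerequisites, so it is first.
11 is the only step now ready → 11.
Next only 3 has its prerequisites met → 3.
4 needed 3, now all done → 4.
Next only 12 has its prerequisites met → 12.
8 is the only step now ready → 8.
7 needed 8, now all done → 7.
Next only 6 has its prerequisites met → 6.
Next only 10 has its prerequisites met → 10.
1 needed 10, now all done → 1.
Next only 9 has its prerequisites met → 9.
2 is the only step now ready → 2.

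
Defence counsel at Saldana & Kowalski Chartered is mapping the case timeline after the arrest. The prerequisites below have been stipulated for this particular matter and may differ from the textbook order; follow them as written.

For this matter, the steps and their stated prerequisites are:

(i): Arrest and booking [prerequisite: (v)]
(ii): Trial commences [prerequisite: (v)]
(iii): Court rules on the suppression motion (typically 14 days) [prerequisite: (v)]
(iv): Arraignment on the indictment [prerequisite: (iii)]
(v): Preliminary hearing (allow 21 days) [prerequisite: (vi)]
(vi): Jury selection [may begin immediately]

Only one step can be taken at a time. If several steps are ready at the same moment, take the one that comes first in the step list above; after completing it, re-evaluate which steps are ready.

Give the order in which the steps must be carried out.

(vi), (v), (i), (ii), (iii), (iv)

Only (vi) has no prerequisites, so it is first.
Next only (v) has its prerequisites met → (v).
Now (i), (ii) and (iii) have their prerequisites met. (i) is listed earlier, so (i) next.
Now (ii) and (iii) have their prerequisites met. (ii) is listed earlier, so (ii) next.
That leaves (iii) as the only ready step → (iii).
(iv) needed (iii), now all done → (iv).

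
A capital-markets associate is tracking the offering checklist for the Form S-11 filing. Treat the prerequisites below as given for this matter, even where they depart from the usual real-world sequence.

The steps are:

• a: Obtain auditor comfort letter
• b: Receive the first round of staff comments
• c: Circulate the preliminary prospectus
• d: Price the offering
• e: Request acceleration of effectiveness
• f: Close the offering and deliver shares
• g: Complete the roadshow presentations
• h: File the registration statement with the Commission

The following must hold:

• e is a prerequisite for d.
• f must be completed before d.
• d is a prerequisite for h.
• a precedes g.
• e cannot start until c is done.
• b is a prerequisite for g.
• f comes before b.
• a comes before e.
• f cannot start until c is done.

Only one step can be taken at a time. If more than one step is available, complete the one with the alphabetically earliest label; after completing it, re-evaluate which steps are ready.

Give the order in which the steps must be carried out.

a and c have no prerequisites; a has the earlier label, so a is first.
c is the only step now ready → c.
Ready: e and f. e has the earlier label → e.
f is the only step now ready → f.
Ready: b and d. b has the earlier label → b.
d and g are both available; d has the earlier label → d.
Ready: g and h. g has the earlier label → g.
h is the only step now ready → h.

a c e f b d g h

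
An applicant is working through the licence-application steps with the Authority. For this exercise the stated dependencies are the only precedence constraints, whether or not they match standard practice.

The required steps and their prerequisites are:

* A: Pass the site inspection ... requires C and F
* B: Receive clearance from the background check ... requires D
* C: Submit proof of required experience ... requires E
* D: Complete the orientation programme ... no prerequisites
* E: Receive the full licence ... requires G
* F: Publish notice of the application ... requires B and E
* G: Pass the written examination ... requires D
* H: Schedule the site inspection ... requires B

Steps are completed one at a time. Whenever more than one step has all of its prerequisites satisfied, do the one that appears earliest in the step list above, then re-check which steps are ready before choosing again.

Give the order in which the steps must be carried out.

D B G E C F A H

Only D has no prerequisites, so it is first.
B and G are both available; B is listed earlier → B.
G and H are both available; G is listed earlier → G.
E now also ready, so the ready set is {E, H}; E is listed earlier → E.
Ready: C, F and H. C is listed earlier → C.
Ready: F and H. F is listed earlier → F.
Ready: A and H. A is listed earlier → A.
That leaves H as the only ready step → H.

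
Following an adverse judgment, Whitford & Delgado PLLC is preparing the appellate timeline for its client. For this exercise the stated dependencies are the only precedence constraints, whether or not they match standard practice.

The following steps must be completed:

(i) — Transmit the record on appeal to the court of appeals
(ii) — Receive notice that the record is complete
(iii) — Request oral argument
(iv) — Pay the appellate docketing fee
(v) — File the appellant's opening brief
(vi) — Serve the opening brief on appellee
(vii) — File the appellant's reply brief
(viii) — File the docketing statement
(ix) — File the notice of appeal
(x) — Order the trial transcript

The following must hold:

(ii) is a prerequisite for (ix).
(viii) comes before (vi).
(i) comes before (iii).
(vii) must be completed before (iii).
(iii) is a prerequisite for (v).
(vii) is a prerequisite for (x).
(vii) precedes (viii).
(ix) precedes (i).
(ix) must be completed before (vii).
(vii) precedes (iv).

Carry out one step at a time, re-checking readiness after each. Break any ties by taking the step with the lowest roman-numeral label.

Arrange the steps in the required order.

(ii), (ix), (i), (vii), (iii), (iv), (v), (viii), (vi), (x)

Only (ii) has no prerequisites, so it is first.
Next only (ix) has its prerequisites met → (ix).
(i) and (vii) are both available; (i) has the earlier label → (i).
That leaves (vii) as the only ready step → (vii).
(iii), (iv), (viii) and (x) are all available; (iii) has the earlier label → (iii).
(v) now also ready, so the ready set is {(iv), (v), (viii), (x)}; (iv) has the earlier label → (iv).
(v), (viii) and (x) are all available; (v) has the earlier label → (v).
(viii) and (x) are both available; (viii) has the earlier label → (viii).
(vi) and (x) are both available; (vi) has the earlier label → (vi).
(x) needed (vii), now all done → (x).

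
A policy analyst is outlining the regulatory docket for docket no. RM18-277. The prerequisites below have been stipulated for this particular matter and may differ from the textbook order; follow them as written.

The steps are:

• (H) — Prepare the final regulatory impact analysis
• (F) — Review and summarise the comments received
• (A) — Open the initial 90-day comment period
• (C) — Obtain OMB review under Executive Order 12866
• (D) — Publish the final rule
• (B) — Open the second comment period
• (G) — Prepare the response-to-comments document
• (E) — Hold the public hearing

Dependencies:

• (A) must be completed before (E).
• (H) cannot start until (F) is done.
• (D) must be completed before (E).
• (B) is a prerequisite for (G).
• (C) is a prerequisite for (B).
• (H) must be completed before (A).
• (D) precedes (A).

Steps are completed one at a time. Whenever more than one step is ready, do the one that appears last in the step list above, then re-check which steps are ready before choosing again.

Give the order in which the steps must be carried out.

(D) (C) (B) (G) (F) (H) (A) (E)

(D), (C) and (F) have no prerequisites; (D) is listed later, so (D) is first.
Now (C) and (F) have their prerequisites met. (C) is listed later, so (C) next.
(B) now also ready, so the ready set is {(B), (F)}; (B) is listed later → (B).
(G) now also ready, so the ready set is {(G), (F)}; (G) is listed later → (G).
(F) is the only step now ready → (F).
(H) needed (F), now all done → (H).
(A) is the only step now ready → (A).
(E) needed (D) and (A), now all done → (E).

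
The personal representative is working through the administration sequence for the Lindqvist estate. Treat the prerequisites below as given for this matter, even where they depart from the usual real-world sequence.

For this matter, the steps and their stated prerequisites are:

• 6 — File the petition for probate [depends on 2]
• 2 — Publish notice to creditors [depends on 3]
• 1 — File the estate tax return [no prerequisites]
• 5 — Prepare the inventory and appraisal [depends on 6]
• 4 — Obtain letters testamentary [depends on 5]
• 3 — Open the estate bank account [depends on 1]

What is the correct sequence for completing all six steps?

Only 1 has no prerequisites, so it is first.
3 needed 1, now all done → 3.
That leaves 2 as the only ready step → 2.
6 needed 2, now all done → 6.
That leaves 5 as the only ready step → 5.
4 needed 5, now all done → 4.

1, 3, 2, 6, 5, 4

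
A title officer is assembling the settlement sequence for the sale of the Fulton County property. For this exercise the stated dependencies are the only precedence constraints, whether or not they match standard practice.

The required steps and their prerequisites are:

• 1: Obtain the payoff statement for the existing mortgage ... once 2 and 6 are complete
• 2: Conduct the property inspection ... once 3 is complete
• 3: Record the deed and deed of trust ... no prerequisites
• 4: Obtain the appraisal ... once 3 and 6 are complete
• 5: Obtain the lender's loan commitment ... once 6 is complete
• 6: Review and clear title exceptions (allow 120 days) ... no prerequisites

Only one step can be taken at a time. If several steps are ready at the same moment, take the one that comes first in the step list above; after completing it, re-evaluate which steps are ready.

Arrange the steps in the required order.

3 and 6 have no prerequisites; 3 is listed earlier, so 3 is first.
2 now also ready, so the ready set is {2, 6}; 2 is listed earlier → 2.
6 is the only step now ready → 6.
Ready: 1, 4 and 5. 1 is listed earlier → 1.
Now 4 and 5 have their prerequisites met. 4 is listed earlier, so 4 next.
5 is the only step now ready → 5.

3, 2, 6, 1, 4, 5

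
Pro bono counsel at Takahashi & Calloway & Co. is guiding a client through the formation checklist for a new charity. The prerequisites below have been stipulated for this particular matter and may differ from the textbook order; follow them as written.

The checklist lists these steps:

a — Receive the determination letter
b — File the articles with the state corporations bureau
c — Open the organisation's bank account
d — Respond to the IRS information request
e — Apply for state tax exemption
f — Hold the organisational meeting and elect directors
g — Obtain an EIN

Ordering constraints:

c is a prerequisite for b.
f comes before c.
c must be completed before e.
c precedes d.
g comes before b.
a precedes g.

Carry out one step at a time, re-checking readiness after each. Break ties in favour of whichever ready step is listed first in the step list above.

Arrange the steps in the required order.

a, f, c, d, e, g, b

Nothing is required for a and f. a is listed earlier → a first.
g now also ready, so the ready set is {f, g}; f is listed earlier → f.
c now also ready, so the ready set is {c, g}; c is listed earlier → c.
Ready: d, e and g. d is listed earlier → d.
e and g are both available; e is listed earlier → e.
g needed a, now all done → g.
b is the only step now ready → b.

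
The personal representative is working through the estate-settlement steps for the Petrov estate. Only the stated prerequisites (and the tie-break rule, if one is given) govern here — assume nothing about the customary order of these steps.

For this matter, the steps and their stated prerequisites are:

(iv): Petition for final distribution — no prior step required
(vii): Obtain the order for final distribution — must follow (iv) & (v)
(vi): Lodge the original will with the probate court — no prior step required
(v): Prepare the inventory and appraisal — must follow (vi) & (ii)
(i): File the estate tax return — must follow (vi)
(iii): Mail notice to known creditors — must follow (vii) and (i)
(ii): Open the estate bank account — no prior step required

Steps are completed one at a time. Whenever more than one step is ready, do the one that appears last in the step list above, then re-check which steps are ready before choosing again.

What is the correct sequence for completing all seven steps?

(ii), (vi), (i), (v), (iv), (vii), (iii)

(ii), (vi) and (iv) have no prerequisites; (ii) is listed later, so (ii) is first.
Ready: (vi) and (iv). (vi) is listed later → (vi).
(i) and (v) now also ready, so the ready set is {(i), (v), (iv)}; (i) is listed later → (i).
Ready: (v) and (iv). (v) is listed later → (v).
Next only (iv) has its prerequisites met → (iv).
(vii) is the only step now ready → (vii).
That leaves (iii) as the only ready step → (iii).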